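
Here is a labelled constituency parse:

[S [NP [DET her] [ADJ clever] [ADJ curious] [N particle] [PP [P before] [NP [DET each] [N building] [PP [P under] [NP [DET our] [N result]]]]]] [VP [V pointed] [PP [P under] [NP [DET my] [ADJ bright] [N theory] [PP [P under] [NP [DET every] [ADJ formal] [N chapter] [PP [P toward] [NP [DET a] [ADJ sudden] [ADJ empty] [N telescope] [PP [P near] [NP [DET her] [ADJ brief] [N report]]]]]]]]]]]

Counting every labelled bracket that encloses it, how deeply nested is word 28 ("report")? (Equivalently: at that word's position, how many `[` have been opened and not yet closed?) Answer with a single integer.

Counting open brackets not yet closed at "report": [S [VP [PP [NP [PP [NP [PP [NP [PP [NP [N = 11.

11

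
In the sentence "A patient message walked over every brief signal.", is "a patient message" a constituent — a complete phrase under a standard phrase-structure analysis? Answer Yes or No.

These words form the whole noun phrase headed by "message", so yes — one constituent.

Yes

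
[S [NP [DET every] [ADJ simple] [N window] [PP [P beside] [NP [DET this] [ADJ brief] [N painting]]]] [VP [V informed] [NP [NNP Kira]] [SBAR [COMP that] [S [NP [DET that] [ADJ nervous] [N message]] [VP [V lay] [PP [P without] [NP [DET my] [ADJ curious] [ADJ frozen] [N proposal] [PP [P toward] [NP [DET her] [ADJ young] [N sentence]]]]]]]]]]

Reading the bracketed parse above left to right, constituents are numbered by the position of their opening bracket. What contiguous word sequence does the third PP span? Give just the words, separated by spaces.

toward her young sentence

The PP opening brackets appear, in order, over: "beside this brief painting"; "without my curious frozen proposal toward her young sentence"; "toward her young sentence". The third one spans "toward her young sentence".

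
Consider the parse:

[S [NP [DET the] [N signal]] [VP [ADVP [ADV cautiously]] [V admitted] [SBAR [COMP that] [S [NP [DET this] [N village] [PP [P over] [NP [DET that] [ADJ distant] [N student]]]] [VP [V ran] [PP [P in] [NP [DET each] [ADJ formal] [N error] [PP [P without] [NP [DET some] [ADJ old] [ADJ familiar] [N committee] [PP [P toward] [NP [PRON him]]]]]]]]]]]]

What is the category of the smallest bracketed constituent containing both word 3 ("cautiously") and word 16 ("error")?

The smallest bracket enclosing both words is [VP cautiously admitted that this village over that distant student ran in each formal error without some old familiar committee toward him], so the label is VP.

VP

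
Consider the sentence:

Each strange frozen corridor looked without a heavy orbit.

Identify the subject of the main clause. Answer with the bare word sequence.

The subject of the main clause is the NP immediately before the verb "looked": "each strange frozen corridor".

each strange frozen corridor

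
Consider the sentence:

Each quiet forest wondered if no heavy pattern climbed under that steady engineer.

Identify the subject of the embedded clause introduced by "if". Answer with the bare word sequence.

no heavy pattern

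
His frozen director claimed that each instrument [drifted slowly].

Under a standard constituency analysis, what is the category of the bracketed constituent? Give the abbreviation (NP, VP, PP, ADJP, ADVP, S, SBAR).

"drifted" is the head of the bracketed span, so the span is a verb phrase: VP.

VP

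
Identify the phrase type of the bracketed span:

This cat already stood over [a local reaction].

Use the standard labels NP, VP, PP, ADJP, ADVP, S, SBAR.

NP

"reaction" is the head of the bracketed span, so the span is a noun phrase: NP.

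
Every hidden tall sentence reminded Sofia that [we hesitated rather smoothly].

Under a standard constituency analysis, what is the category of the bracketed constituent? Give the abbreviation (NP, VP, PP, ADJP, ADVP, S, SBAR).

S

"hesitated" is the head of the bracketed span, so the span is a clause: S.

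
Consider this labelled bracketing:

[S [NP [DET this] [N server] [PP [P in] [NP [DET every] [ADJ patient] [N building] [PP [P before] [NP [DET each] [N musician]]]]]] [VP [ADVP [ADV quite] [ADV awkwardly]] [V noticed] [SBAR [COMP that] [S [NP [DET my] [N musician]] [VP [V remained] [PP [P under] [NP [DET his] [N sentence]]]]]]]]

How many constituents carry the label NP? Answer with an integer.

Listing each NP by its span: [NP this server in every patient building before each musician]; [NP every patient building before each musician]; [NP each musician]; [NP my musician]; [NP his sentence] — that makes 5.

5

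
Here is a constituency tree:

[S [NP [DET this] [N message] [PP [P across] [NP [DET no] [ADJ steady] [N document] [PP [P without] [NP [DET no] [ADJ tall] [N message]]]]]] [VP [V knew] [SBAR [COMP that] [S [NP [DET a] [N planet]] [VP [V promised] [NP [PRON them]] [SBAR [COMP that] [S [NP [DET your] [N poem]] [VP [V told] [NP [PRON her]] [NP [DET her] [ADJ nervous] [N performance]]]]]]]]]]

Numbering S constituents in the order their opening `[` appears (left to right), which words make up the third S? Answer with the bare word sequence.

your poem told her her nervous performance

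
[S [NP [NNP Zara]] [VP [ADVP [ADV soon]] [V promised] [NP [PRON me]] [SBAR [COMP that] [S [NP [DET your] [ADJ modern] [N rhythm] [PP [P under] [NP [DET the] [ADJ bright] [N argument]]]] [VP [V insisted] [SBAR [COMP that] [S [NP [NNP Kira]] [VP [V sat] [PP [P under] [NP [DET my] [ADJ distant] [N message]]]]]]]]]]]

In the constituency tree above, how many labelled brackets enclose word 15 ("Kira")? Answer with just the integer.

9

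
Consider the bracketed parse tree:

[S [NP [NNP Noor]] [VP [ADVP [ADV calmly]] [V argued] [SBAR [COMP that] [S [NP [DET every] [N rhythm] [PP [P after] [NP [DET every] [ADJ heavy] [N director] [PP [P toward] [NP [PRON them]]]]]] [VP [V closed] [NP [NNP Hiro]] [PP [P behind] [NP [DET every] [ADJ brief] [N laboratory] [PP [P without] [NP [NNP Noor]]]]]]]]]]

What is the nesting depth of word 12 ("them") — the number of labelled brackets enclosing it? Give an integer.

10

Counting open brackets not yet closed at "them": [S [VP [SBAR [S [NP [PP [NP [PP [NP [PRON = 10.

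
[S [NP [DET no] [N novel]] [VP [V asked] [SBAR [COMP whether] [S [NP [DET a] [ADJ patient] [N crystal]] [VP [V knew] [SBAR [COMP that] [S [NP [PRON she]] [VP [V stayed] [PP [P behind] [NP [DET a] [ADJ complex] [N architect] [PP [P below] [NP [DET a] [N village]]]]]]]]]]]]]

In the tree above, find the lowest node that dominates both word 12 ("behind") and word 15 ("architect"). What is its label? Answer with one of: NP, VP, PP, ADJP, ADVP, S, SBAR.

PP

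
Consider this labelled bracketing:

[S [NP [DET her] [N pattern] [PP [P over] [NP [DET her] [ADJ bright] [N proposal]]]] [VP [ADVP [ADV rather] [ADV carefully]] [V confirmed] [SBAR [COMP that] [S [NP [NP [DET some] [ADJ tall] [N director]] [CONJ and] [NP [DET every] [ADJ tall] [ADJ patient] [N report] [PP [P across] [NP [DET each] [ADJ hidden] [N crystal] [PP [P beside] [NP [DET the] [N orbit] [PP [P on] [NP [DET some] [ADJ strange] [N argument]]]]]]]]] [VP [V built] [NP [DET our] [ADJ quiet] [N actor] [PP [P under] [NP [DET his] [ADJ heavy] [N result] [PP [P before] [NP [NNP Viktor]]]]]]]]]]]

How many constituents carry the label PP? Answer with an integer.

6

Listing each PP by its span: [PP over her bright proposal]; [PP across each hidden crystal beside the orbit on some strange argument]; [PP beside the orbit on some strange argument]; [PP on some strange argument]; [PP under his heavy result before Viktor]; [PP before Viktor] — that makes 6.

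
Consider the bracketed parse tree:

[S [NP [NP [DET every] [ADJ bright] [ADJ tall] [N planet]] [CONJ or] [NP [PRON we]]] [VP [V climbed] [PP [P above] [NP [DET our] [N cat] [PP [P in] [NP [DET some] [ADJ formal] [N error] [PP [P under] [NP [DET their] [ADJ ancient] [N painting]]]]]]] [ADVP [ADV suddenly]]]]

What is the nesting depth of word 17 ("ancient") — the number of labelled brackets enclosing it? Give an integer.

9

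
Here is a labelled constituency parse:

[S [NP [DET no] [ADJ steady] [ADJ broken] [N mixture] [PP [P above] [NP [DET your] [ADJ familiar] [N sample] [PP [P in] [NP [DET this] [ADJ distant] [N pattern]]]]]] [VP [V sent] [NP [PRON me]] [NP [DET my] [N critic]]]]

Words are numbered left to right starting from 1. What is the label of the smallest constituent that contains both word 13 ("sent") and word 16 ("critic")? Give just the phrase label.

VP

Both words fall inside [VP sent me my critic] (words 13–16), and no smaller constituent contains them both. Label: VP.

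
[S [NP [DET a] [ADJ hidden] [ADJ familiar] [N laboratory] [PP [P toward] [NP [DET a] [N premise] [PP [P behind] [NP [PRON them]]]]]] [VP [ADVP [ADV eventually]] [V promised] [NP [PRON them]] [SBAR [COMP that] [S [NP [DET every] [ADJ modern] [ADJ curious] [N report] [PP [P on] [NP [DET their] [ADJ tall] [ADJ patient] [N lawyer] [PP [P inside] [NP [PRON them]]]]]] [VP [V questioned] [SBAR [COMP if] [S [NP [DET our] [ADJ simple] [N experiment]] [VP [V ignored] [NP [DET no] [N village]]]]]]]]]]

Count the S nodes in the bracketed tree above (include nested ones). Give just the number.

3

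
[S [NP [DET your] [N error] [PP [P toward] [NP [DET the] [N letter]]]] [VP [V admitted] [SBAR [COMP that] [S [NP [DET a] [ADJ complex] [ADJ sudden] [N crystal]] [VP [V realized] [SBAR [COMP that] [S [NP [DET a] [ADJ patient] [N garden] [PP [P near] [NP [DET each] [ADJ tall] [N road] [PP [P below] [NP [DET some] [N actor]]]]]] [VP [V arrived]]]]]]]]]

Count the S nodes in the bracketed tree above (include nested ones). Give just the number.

The S constituents are: [S your error toward the letter admitted that a complex sudden crystal realized that a patient garden near each tall road below some actor arrived]; [S a complex sudden crystal realized that a patient garden near each tall road below some actor arrived]; [S a patient garden near each tall road below some actor arrived]. Total: 3.

3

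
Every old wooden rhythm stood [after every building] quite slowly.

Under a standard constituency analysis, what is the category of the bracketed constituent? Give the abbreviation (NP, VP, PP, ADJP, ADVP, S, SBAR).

PP

The bracketed span "after every building" is headed by "after", making it a prepositional phrase (PP).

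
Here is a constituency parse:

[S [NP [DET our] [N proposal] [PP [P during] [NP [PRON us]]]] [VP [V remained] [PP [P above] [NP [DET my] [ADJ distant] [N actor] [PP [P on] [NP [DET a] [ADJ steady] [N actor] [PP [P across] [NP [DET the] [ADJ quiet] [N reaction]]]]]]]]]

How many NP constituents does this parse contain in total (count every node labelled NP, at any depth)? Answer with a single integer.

5

Listing each NP by its span: [NP our proposal during us]; [NP us]; [NP my distant actor on a steady actor across the quiet reaction]; [NP a steady actor across the quiet reaction]; [NP the quiet reaction] — that makes 5.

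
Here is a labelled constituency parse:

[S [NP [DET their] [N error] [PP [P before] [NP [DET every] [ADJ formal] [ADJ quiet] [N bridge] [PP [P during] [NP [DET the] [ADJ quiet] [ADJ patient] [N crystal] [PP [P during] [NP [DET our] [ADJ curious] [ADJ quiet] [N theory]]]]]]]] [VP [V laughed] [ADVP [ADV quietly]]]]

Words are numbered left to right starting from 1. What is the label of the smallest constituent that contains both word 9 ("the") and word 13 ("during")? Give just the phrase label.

NP

The smallest bracket enclosing both words is [NP the quiet patient crystal during our curious quiet theory], so the label is NP.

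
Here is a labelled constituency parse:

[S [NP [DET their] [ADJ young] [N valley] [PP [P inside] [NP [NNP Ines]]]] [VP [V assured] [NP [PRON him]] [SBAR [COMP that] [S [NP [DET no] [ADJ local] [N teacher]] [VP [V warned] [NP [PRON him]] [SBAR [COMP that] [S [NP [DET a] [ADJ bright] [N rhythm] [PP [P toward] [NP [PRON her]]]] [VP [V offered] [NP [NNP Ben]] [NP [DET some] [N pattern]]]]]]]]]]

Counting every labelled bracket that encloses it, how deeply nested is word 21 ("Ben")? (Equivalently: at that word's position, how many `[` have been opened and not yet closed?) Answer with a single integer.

Counting open brackets not yet closed at "Ben": [S [VP [SBAR [S [VP [SBAR [S [VP [NP [NNP = 10.

10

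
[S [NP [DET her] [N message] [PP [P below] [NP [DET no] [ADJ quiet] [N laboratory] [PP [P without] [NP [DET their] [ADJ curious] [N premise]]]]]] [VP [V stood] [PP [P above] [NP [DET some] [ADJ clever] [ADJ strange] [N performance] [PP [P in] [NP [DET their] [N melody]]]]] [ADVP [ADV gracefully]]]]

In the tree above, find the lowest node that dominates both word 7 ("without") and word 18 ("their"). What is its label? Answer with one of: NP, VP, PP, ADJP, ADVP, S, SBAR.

S

The smallest bracket enclosing both words is [S her message below no quiet laboratory without their curious premise stood above some clever strange performance in their melody gracefully], so the label is S.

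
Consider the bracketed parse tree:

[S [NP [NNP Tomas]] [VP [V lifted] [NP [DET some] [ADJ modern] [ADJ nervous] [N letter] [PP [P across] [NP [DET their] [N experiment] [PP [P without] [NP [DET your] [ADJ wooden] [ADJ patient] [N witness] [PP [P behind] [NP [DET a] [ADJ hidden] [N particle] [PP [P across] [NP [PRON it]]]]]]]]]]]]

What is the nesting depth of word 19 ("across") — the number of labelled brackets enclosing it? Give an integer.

11

Counting open brackets not yet closed at "across": [S [VP [NP [PP [NP [PP [NP [PP [NP [PP [P = 11.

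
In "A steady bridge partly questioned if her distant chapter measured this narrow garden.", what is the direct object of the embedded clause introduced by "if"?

The verb of the embedded clause introduced by "if" is "measured"; its direct object is the NP "this narrow garden".

this narrow garden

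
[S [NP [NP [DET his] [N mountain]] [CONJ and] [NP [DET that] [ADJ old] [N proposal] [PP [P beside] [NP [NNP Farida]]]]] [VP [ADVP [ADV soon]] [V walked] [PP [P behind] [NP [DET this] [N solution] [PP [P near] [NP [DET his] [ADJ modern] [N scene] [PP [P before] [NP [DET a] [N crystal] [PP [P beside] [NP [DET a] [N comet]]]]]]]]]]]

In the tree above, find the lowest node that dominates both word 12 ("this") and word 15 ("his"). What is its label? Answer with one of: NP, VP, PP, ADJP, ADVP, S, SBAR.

NP

The smallest bracket enclosing both words is [NP this solution near his modern scene before a crystal beside a comet], so the label is NP.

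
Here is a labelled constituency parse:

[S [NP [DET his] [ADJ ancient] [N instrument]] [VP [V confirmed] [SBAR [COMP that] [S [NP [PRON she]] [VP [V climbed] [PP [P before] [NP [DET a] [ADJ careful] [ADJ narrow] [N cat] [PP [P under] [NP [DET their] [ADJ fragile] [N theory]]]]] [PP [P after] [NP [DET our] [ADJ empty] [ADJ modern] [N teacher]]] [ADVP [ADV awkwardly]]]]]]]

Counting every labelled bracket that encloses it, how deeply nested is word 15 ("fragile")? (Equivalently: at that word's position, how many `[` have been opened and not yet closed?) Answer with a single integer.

Counting open brackets not yet closed at "fragile": [S [VP [SBAR [S [VP [PP [NP [PP [NP [ADJ = 10.

10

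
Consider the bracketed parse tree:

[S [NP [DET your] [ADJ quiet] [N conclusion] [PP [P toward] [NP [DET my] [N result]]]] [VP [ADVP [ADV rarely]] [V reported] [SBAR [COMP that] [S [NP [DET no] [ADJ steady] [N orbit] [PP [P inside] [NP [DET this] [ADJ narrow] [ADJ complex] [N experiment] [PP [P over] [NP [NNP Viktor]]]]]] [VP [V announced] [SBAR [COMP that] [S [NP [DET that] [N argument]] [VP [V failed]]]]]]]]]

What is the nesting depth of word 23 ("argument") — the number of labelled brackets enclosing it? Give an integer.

9

Path from the root down to the word: S → VP → SBAR → S → VP → SBAR → S → NP → N. That is 9 enclosing brackets.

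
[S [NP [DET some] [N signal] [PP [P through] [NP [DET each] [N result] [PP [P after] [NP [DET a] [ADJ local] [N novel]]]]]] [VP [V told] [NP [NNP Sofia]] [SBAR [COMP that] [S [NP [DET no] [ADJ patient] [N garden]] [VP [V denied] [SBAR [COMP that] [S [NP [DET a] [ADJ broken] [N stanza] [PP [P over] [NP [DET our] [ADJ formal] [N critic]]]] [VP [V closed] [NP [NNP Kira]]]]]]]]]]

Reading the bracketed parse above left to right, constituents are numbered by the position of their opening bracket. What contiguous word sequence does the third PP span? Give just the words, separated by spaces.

over our formal critic

In left-to-right order the PP constituents are "through each result after a local novel"; "after a local novel"; "over our formal critic". Number 3 is "over our formal critic".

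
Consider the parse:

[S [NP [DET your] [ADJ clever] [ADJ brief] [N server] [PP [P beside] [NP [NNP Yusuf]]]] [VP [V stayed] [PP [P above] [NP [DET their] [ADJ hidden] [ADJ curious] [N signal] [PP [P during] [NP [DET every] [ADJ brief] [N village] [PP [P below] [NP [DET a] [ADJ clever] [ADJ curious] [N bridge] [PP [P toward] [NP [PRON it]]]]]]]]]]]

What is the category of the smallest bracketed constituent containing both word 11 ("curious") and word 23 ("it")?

NP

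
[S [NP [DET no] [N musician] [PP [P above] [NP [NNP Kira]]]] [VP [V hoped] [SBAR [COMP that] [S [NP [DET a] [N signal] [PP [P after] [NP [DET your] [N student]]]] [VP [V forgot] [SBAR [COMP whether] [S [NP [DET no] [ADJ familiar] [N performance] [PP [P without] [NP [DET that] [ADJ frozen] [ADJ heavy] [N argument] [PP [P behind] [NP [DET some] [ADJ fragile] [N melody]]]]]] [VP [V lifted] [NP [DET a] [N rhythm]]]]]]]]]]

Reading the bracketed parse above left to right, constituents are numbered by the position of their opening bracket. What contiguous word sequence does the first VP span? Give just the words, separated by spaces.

hoped that a signal after your student forgot whether no familiar performance without that frozen heavy argument behind some fragile melody lifted a rhythm

Opening `[VP` markers occur at word positions 5, 12, 26; the first of these opens the constituent [VP hoped that a signal after your student forgot whether no familiar performance without that frozen heavy argument behind some fragile melody lifted a rhythm].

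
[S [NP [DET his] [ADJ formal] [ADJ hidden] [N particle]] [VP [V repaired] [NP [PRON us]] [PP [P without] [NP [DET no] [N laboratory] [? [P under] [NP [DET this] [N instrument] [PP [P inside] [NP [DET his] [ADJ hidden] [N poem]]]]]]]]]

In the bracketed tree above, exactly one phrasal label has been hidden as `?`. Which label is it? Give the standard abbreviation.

PP

The `?` node immediately contains: P 'under', NP. That is the internal structure of a prepositional phrase, so the label is PP.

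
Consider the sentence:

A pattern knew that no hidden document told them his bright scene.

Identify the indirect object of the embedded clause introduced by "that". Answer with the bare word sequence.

"told" heads the VP of the embedded clause introduced by "that", and "them" is its indirect object.

them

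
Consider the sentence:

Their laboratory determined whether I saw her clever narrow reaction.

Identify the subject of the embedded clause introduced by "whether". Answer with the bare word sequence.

I

"I" is the NP that combines with the VP headed by "saw" to form the embedded clause introduced by "whether" — the subject.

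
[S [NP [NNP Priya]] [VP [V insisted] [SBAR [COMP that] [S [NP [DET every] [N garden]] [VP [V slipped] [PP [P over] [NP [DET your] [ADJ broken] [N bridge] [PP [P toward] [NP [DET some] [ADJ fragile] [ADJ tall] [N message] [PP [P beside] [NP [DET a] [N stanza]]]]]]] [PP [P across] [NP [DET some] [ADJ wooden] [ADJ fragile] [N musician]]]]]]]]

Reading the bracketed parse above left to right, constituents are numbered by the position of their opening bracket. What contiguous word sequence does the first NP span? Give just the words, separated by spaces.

Priya

The NP opening brackets appear, in order, over: "Priya"; "every garden"; "your broken bridge toward some fragile tall message beside a stanza"; "some fragile tall message beside a stanza"; "a stanza"; "some wooden fragile musician". The first one spans "Priya".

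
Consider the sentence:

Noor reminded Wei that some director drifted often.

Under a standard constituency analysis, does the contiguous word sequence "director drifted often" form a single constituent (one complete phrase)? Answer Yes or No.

No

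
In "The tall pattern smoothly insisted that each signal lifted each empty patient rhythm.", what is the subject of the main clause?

"the tall pattern" is the NP that combines with the VP headed by "insisted" to form the main clause — the subject.

the tall pattern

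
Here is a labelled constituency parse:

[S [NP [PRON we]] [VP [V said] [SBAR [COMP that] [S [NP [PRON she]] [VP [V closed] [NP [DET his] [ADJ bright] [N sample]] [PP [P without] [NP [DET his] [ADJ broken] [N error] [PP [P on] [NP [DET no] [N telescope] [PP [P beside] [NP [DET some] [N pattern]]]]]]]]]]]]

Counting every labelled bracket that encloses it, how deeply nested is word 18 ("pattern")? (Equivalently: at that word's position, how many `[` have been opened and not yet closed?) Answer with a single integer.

Path from the root down to the word: S → VP → SBAR → S → VP → PP → NP → PP → NP → PP → NP → N. That is 12 enclosing brackets.

12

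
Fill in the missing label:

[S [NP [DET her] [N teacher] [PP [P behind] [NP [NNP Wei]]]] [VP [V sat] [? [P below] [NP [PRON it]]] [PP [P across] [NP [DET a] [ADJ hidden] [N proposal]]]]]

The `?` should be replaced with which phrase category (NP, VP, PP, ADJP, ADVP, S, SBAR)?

PP

A constituent whose immediate children are P 'below', NP is a prepositional phrase: PP.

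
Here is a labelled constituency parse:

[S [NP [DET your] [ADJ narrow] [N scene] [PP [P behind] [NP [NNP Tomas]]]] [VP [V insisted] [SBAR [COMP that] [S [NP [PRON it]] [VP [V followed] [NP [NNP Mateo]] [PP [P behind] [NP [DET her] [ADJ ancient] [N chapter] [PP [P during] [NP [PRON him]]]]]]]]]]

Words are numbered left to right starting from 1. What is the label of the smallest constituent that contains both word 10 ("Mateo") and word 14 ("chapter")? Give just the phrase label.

VP

Both words fall inside [VP followed Mateo behind her ancient chapter during him] (words 9–16), and no smaller constituent contains them both. Label: VP.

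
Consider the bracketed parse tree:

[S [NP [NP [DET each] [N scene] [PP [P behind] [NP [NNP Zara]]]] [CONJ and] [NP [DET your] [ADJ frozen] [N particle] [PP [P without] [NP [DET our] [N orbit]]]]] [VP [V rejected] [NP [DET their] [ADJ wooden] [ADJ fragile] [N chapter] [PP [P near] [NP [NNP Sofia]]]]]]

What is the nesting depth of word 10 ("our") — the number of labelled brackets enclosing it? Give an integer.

6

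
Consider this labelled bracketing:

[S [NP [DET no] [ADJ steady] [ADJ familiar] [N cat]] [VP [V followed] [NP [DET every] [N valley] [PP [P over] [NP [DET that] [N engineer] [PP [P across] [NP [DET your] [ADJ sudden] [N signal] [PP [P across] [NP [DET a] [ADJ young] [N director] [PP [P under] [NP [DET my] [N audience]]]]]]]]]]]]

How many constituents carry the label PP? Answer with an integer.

4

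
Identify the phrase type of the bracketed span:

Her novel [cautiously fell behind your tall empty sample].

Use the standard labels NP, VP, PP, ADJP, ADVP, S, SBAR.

VP

The bracketed span "cautiously fell behind your tall empty sample" is headed by "fell", making it a verb phrase (VP).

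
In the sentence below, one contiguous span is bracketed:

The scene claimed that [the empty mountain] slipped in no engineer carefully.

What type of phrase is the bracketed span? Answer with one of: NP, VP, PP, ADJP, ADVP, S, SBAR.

NP

"mountain" is the head of the bracketed span, so the span is a noun phrase: NP.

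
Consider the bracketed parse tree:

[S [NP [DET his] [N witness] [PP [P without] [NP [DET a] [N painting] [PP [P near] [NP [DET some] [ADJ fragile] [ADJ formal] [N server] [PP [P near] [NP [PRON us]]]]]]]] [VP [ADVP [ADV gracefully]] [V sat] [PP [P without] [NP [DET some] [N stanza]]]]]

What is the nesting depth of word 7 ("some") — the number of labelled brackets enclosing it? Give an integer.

7

Path from the root down to the word: S → NP → PP → NP → PP → NP → DET. That is 7 enclosing brackets.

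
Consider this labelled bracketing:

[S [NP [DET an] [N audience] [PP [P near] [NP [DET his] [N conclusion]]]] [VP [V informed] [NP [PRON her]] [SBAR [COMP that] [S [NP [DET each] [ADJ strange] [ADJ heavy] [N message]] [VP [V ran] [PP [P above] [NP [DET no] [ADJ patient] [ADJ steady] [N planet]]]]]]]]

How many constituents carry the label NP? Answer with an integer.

5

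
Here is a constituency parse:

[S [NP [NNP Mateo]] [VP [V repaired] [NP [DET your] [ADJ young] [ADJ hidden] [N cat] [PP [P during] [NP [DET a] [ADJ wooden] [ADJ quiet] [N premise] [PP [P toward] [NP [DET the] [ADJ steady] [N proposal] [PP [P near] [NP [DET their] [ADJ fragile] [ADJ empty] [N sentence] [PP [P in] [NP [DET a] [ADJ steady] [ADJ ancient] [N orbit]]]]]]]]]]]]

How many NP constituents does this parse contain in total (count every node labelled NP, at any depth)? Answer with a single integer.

The NP constituents are: [NP Mateo]; [NP your young hidden cat during a wooden quiet premise toward the steady proposal near their fragile empty sentence in a steady ancient orbit]; [NP a wooden quiet premise toward the steady proposal near their fragile empty sentence in a steady ancient orbit]; [NP the steady proposal near their fragile empty sentence in a steady ancient orbit]; [NP their fragile empty sentence in a steady ancient orbit]; [NP a steady ancient orbit]. Total: 6.

6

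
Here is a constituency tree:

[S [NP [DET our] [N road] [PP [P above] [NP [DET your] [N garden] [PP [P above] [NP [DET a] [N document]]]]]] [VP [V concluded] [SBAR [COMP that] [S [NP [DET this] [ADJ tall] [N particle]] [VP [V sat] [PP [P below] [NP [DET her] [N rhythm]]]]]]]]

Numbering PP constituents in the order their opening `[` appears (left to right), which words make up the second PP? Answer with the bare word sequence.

Opening `[PP` markers occur at word positions 3, 6, 15; the second of these opens the constituent [PP above a document].

above a document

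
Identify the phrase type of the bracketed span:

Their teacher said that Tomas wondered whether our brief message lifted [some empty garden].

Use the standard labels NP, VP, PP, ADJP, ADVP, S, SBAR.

NP

"garden" is the head of the bracketed span, so the span is a noun phrase: NP.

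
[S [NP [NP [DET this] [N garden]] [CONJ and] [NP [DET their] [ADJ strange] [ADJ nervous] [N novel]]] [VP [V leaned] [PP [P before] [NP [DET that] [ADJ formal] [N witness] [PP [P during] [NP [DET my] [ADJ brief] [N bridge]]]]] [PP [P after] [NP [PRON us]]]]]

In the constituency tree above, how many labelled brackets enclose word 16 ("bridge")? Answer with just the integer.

7

The word sits inside N, which is inside NP, inside PP, inside NP, inside PP, inside VP, inside S — 7 brackets in all.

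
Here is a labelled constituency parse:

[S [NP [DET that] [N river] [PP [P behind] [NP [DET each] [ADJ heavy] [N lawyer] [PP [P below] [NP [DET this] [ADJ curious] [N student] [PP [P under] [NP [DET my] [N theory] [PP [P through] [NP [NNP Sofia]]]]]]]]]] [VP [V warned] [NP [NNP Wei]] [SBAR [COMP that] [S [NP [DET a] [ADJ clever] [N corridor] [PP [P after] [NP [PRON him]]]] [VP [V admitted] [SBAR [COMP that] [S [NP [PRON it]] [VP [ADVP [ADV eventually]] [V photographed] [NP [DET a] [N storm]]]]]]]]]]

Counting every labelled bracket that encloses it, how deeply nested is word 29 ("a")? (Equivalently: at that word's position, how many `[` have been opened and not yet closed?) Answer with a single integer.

10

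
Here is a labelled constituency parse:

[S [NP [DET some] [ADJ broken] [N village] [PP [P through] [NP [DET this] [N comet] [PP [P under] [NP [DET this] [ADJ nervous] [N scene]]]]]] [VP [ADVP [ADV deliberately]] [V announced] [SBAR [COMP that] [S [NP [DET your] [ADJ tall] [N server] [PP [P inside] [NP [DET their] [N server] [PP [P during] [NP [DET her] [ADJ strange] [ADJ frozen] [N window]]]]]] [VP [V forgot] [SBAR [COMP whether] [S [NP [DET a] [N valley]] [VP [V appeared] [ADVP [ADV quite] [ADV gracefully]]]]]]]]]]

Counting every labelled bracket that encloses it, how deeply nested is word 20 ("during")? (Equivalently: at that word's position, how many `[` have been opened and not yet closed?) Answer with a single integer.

Path from the root down to the word: S → VP → SBAR → S → NP → PP → NP → PP → P. That is 9 enclosing brackets.

9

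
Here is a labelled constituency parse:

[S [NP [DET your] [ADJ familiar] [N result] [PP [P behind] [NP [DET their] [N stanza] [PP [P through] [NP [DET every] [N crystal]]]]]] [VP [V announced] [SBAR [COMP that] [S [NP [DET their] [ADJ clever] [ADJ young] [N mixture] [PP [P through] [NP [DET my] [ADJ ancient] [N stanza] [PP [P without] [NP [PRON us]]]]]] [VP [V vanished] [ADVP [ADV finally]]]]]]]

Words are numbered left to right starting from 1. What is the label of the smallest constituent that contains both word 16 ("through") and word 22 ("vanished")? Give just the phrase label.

S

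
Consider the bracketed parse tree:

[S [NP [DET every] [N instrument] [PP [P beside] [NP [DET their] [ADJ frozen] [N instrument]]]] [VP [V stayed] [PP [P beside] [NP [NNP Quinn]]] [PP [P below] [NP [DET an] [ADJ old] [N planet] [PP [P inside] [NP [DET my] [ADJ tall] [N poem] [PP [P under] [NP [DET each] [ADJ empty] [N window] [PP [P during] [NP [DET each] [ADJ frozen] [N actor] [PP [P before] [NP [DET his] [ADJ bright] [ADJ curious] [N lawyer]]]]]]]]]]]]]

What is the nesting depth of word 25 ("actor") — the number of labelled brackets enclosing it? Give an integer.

11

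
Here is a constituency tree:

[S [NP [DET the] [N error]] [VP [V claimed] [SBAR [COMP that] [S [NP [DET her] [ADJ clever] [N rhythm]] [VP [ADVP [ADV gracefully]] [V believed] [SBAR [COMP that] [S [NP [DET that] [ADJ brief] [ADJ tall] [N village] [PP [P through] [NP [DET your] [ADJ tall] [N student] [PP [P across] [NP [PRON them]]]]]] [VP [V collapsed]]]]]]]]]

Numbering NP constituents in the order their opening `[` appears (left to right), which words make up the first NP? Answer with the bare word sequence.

the error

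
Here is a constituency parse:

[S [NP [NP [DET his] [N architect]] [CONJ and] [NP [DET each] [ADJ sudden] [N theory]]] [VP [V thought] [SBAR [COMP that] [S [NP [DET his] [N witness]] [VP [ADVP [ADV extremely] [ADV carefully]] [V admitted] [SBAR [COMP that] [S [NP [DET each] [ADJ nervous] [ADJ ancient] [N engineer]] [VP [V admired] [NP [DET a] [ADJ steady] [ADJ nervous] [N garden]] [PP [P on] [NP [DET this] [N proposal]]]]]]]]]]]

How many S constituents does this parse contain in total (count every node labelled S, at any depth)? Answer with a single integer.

3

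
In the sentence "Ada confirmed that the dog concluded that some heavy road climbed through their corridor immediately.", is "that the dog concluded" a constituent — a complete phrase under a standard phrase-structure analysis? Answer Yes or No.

No

The sequence begins inside the complementizer "that" and ends inside the clause "the dog concluded that some heavy road climbed through their corridor immediately"; it crosses a phrase boundary, so no single node in the tree spans exactly those words.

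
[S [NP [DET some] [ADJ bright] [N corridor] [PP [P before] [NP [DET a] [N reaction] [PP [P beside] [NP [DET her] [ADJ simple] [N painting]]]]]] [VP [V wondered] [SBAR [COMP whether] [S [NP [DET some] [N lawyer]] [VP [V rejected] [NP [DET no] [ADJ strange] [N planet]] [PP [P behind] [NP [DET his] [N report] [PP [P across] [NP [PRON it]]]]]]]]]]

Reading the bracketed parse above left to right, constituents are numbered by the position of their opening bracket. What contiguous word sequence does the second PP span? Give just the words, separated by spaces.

beside her simple painting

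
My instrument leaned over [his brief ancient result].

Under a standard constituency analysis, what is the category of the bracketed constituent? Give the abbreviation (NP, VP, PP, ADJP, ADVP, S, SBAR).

NP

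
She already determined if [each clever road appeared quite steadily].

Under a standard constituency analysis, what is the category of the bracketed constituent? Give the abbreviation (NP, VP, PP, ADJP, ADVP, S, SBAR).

"appeared" is the head of the bracketed span, so the span is a clause: S.

S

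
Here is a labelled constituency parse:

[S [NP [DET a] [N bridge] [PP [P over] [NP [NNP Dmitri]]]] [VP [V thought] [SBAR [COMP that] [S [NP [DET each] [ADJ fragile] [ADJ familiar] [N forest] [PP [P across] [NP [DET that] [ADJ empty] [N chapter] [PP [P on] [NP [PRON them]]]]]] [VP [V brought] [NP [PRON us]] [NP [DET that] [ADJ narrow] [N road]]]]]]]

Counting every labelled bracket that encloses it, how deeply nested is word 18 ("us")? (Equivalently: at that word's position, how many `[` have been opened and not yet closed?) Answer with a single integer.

Counting open brackets not yet closed at "us": [S [VP [SBAR [S [VP [NP [PRON = 7.

7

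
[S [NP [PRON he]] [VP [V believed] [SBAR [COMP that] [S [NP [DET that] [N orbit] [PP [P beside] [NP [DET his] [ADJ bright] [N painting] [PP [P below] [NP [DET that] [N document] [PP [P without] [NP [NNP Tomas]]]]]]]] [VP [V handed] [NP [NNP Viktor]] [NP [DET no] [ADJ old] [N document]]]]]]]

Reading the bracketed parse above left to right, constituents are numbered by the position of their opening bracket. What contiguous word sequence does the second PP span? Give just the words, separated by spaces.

below that document without Tomas

In left-to-right order the PP constituents are "beside his bright painting below that document without Tomas"; "below that document without Tomas"; "without Tomas". Number 2 is "below that document without Tomas".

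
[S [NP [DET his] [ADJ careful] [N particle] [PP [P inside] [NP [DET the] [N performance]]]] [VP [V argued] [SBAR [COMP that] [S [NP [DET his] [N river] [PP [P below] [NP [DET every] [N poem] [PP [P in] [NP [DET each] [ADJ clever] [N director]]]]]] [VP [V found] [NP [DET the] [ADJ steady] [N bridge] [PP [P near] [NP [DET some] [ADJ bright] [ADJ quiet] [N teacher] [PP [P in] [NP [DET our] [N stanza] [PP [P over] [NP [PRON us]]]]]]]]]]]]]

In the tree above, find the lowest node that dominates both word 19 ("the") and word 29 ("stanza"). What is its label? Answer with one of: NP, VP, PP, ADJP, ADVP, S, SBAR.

Both words fall inside [NP the steady bridge near some bright quiet teacher in our stanza over us] (words 19–31), and no smaller constituent contains them both. Label: NP.

NP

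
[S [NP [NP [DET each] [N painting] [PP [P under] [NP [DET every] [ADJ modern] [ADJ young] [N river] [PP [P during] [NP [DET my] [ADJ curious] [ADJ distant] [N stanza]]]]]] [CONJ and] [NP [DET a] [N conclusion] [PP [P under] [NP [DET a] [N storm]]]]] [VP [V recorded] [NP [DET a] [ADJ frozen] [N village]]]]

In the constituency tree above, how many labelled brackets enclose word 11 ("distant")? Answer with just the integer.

8

Path from the root down to the word: S → NP → NP → PP → NP → PP → NP → ADJ. That is 8 enclosing brackets.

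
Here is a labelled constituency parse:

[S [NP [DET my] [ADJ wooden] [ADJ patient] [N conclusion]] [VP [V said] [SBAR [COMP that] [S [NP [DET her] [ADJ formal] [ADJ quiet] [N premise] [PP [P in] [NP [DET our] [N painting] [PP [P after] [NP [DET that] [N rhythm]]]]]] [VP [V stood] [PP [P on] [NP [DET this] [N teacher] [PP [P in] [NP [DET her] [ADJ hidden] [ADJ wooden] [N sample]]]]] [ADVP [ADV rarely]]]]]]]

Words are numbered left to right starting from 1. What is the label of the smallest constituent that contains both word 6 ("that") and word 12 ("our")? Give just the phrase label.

SBAR

Both words fall inside [SBAR that her formal quiet premise in our painting after that rhythm stood on this teacher in her hidden wooden sample rarely] (words 6–26), and no smaller constituent contains them both. Label: SBAR.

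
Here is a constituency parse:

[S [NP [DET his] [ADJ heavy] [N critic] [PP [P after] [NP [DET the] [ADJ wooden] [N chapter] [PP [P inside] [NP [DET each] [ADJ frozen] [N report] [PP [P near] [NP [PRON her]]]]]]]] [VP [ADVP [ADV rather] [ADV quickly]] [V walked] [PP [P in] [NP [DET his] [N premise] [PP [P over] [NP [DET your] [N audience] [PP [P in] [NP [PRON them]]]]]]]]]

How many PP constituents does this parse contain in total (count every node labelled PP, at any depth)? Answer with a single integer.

6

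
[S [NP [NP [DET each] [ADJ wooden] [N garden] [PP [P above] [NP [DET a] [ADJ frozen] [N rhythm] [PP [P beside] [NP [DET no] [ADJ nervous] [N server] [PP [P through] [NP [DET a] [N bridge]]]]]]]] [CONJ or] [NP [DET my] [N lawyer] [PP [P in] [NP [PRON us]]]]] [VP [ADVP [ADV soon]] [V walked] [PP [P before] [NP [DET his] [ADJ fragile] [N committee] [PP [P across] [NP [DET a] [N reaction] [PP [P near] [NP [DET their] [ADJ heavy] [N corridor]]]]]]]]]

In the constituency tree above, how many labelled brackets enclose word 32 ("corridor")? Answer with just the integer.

Path from the root down to the word: S → VP → PP → NP → PP → NP → PP → NP → N. That is 9 enclosing brackets.

9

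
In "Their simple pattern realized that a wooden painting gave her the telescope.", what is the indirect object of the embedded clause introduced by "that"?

her

"gave" heads the VP of the embedded clause introduced by "that", and "her" is its indirect object.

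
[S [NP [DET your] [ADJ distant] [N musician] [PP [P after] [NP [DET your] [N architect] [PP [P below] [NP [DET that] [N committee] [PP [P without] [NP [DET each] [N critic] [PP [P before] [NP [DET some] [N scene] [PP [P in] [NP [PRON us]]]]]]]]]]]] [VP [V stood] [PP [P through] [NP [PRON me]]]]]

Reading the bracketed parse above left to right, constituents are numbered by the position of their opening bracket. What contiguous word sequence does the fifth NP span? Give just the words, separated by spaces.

some scene in us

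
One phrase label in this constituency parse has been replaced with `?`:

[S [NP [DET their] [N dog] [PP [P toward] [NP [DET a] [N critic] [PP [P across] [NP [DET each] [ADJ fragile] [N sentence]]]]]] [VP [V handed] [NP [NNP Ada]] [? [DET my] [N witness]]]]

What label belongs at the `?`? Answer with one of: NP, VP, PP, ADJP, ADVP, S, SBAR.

NP

The `?` node immediately contains: DET 'my', N 'witness'. That is the internal structure of a noun phrase, so the label is NP.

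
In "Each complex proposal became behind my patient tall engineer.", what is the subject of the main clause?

each complex proposal

The subject of the main clause is the NP immediately before the verb "became": "each complex proposal".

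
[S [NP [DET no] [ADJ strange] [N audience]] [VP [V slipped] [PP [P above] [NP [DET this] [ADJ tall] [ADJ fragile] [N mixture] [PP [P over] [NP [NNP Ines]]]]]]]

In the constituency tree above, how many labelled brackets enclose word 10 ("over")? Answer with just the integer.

6

Path from the root down to the word: S → VP → PP → NP → PP → P. That is 6 enclosing brackets.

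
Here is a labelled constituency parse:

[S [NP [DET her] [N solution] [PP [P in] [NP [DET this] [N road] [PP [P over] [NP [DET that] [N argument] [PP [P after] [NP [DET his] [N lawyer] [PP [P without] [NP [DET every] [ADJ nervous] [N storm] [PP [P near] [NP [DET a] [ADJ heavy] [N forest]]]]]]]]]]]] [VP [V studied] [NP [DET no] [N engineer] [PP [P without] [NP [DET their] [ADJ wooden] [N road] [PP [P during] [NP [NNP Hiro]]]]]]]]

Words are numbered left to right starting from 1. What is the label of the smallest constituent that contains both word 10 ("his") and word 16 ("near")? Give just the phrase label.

Word 10 lies under S → NP → PP → NP → PP → NP → PP → NP → DET; word 16 lies under S → NP → PP → NP → PP → NP → PP → NP → PP → NP → PP → P. The lowest shared node is the NP.

NP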